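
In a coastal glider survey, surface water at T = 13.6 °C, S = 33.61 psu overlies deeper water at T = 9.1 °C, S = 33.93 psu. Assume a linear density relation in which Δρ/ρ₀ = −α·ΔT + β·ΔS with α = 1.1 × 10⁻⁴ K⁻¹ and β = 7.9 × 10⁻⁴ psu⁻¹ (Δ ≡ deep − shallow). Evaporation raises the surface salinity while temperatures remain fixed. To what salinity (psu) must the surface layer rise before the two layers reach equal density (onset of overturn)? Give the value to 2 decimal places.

34.56 psu

Neutral buoyancy requires −α(T_deep − T_surf) + β(S_deep − S_surf′) = 0.
S_surf′ = S_deep − (α/β)·ΔT = 33.93 − (1.1 × 10⁻⁴/7.9 × 10⁻⁴)·(-4.5) = 34.5566 psu.
Increase required: 34.5566 − 33.61 = 0.9466 psu.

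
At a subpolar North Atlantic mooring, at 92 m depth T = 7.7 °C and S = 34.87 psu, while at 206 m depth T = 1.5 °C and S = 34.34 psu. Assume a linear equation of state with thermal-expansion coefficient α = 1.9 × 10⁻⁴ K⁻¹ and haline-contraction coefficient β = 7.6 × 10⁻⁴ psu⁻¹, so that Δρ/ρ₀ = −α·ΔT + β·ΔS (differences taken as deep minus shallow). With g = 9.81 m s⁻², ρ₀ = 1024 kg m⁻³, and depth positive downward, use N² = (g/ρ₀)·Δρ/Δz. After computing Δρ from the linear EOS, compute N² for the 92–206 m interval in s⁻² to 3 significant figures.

6.67 × 10⁻⁵ s⁻²

ΔT = -6.2 K, ΔS = -0.53 psu (deep − shallow).
Δρ/ρ₀ = −αΔT + βΔS = 1.178 × 10⁻³ − 4.028 × 10⁻⁴ = 7.752 × 10⁻⁴, so Δρ ≈ 0.7938 kg m⁻³.
N² = (g/ρ₀)·Δρ/Δz = g·(Δρ/ρ₀)/Δz = 9.81 × 7.752 × 10⁻⁴ / 114 = 6.6708 × 10⁻⁵ s⁻² ≈ 6.67 × 10⁻⁵ s⁻².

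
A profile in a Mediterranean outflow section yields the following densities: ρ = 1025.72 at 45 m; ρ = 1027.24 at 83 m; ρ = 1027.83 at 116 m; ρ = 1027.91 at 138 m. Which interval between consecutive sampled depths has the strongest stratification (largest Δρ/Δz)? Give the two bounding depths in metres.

45–83 m

Compute the density gradient over each adjacent pair:
  45–83 m: Δρ/Δz = 1.52/38 = 0.040 kg m⁻⁴
  83–116 m: Δρ/Δz = 0.59/33 = 0.018 kg m⁻⁴
  116–138 m: Δρ/Δz = 0.08/22 = 3.6 × 10⁻³ kg m⁻⁴
The largest gradient is in the 45–83 m interval — the pycnocline.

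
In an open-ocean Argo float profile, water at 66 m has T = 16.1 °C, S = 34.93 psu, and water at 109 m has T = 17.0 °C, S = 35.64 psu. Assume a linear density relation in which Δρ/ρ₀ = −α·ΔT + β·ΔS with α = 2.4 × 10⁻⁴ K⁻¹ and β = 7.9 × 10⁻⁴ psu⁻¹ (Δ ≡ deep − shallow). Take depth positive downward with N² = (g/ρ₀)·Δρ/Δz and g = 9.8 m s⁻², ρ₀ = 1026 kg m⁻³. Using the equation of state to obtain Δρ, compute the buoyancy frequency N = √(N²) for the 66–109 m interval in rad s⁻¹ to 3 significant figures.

8.87 × 10⁻³ rad s⁻¹

ΔT = +0.9 K, ΔS = +0.71 psu (deep − shallow).
Δρ/ρ₀ = −αΔT + βΔS = -2.16 × 10⁻⁴ + 5.609 × 10⁻⁴ = 3.449 × 10⁻⁴, so Δρ ≈ 0.3539 kg m⁻³.
N² = (g/ρ₀)·Δρ/Δz = g·(Δρ/ρ₀)/Δz = 9.8 × 3.449 × 10⁻⁴ / 43 = 7.8605 × 10⁻⁵ s⁻².
N = √(7.8605 × 10⁻⁵) = 8.8659 × 10⁻³ rad s⁻¹ ≈ 8.87 × 10⁻³ rad s⁻¹.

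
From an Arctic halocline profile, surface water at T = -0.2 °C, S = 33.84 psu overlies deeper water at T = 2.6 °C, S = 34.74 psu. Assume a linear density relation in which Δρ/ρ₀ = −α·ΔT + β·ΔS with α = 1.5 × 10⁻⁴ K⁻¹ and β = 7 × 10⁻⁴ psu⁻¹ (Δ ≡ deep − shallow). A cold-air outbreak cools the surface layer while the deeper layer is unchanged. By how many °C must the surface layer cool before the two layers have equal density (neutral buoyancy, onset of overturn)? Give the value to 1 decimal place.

1.4 °C

Neutral buoyancy requires Δρ = 0, i.e. −α(T_deep − T_surf′) + β(S_deep − S_surf) = 0.
T_surf′ = T_deep − (β/α)·ΔS = 2.6 − (7 × 10⁻⁴/1.5 × 10⁻⁴)·(+0.90) = -1.600 °C.
Cooling required: -0.2 − (-1.600) = 1.400 °C.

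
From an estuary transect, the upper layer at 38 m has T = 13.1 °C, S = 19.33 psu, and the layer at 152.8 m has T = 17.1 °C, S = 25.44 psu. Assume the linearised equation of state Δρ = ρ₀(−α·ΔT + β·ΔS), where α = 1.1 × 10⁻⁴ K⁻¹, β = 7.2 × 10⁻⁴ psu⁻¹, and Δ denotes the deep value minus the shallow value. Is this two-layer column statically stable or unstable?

ΔT = 17.1 − 13.1 = +4.0 K and ΔS = 25.44 − 19.33 = +6.11 psu (deep − shallow).
−αΔT = -4.40 × 10⁻⁴; βΔS = 4.3992 × 10⁻³; sum Δρ/ρ₀ = 3.9592 × 10⁻³.
Δρ/ρ₀ > 0, so Δρ > 0: deeper water is denser → statically stable.

stable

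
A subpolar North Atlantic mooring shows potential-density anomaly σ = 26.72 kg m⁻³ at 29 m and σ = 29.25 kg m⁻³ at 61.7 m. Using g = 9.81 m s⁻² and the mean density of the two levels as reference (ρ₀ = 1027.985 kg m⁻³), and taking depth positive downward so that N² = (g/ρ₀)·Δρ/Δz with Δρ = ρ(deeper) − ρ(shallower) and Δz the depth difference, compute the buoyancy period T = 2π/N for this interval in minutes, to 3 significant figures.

Δρ = 1029.25 − 1026.72 = 2.53 kg m⁻³ over Δz = 61.7 − 29 = 32.7 m.
N² = (9.81/1027.985) × (2.53/32.7) = 7.3834 × 10⁻⁴ s⁻².
N = √(7.3834 × 10⁻⁴) = 0.027172 rad s⁻¹, so T = 2π/N = 231.24 s = 3.8540 min ≈ 3.85 min.
Since Δρ > 0 the layer is stably stratified.

3.85 min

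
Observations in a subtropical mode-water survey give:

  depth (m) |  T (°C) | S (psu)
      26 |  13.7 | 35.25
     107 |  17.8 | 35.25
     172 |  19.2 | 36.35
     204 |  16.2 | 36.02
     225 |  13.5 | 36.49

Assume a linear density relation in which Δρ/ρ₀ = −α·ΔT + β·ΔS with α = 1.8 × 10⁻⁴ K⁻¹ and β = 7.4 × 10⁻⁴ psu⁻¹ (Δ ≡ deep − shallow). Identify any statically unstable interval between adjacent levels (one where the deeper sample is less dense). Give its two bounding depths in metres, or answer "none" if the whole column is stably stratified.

26–107 m

Evaluate Δρ/ρ₀ = −αΔT + βΔS across each adjacent pair:
  26–107 m: −αΔT+βΔS = −(1.8 × 10⁻⁴)(+4.1)+(7.4 × 10⁻⁴)(+0.00) = -7.4 × 10⁻⁴ → UNSTABLE
  107–172 m: −αΔT+βΔS = −(1.8 × 10⁻⁴)(+1.4)+(7.4 × 10⁻⁴)(+1.10) = 5.6 × 10⁻⁴ → stable
  172–204 m: −αΔT+βΔS = −(1.8 × 10⁻⁴)(-3.0)+(7.4 × 10⁻⁴)(-0.33) = 3.0 × 10⁻⁴ → stable
  204–225 m: −αΔT+βΔS = −(1.8 × 10⁻⁴)(-2.7)+(7.4 × 10⁻⁴)(+0.47) = 8.3 × 10⁻⁴ → stable
The 26–107 m interval has Δρ < 0: lighter water underlies denser water.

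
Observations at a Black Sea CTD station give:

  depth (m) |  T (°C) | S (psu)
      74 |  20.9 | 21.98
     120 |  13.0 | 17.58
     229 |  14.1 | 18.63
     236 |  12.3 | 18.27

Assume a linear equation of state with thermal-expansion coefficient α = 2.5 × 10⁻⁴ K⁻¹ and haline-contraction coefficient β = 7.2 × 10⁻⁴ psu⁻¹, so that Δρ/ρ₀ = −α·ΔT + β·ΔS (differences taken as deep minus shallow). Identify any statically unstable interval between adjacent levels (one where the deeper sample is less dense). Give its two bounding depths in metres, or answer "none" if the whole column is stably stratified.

74–120 m

Evaluate Δρ/ρ₀ = −αΔT + βΔS across each adjacent pair:
  74–120 m: −αΔT+βΔS = −(2.5 × 10⁻⁴)(-7.9)+(7.2 × 10⁻⁴)(-4.40) = -1.2 × 10⁻³ → UNSTABLE
  120–229 m: −αΔT+βΔS = −(2.5 × 10⁻⁴)(+1.1)+(7.2 × 10⁻⁴)(+1.05) = 4.8 × 10⁻⁴ → stable
  229–236 m: −αΔT+βΔS = −(2.5 × 10⁻⁴)(-1.8)+(7.2 × 10⁻⁴)(-0.36) = 1.9 × 10⁻⁴ → stable
The 74–120 m interval has Δρ < 0: lighter water underlies denser water.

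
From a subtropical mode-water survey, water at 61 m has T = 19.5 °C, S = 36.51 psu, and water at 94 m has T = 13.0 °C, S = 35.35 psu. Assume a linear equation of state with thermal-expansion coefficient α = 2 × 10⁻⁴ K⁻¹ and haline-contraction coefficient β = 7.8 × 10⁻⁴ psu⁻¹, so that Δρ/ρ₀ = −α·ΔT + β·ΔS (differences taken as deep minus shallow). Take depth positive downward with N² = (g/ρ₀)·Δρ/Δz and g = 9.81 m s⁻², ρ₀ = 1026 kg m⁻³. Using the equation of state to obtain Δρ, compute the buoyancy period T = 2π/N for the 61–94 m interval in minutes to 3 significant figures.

9.66 min

ΔT = -6.5 K, ΔS = -1.16 psu (deep − shallow).
Δρ/ρ₀ = −αΔT + βΔS = 1.30 × 10⁻³ − 9.048 × 10⁻⁴ = 3.952 × 10⁻⁴, so Δρ ≈ 0.4055 kg m⁻³.
N² = (g/ρ₀)·Δρ/Δz = g·(Δρ/ρ₀)/Δz = 9.81 × 3.952 × 10⁻⁴ / 33 = 1.1748 × 10⁻⁴ s⁻².
N = √(1.1748 × 10⁻⁴) = 0.010839 rad s⁻¹ → T = 2π/N = 579.68 s = 9.6613 min ≈ 9.66 min.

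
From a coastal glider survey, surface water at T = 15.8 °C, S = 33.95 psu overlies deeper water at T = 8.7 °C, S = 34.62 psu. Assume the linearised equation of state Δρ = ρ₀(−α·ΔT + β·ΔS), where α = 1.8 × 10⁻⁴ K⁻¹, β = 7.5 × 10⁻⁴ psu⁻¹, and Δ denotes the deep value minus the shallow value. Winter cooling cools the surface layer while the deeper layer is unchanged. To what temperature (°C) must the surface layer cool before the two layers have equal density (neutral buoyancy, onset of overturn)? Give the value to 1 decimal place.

Neutral buoyancy requires Δρ = 0, i.e. −α(T_deep − T_surf′) + β(S_deep − S_surf) = 0.
T_surf′ = T_deep − (β/α)·ΔS = 8.7 − (7.5 × 10⁻⁴/1.8 × 10⁻⁴)·(+0.67) = 5.908 °C.
Cooling required: 15.8 − (5.908) = 9.892 °C.

5.9 °C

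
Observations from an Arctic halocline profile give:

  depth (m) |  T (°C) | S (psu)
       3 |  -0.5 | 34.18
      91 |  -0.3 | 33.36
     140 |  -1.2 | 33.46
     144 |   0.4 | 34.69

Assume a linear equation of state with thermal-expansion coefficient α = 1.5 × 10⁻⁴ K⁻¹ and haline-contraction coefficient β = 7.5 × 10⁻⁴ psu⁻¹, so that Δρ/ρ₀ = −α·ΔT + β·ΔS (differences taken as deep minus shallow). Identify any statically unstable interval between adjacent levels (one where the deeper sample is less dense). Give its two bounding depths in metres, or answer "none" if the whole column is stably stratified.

Evaluate Δρ/ρ₀ = −αΔT + βΔS across each adjacent pair:
  3–91 m: −αΔT+βΔS = −(1.5 × 10⁻⁴)(+0.2)+(7.5 × 10⁻⁴)(-0.82) = -6.4 × 10⁻⁴ → UNSTABLE
  91–140 m: −αΔT+βΔS = −(1.5 × 10⁻⁴)(-0.9)+(7.5 × 10⁻⁴)(+0.10) = 2.1 × 10⁻⁴ → stable
  140–144 m: −αΔT+βΔS = −(1.5 × 10⁻⁴)(+1.6)+(7.5 × 10⁻⁴)(+1.23) = 6.8 × 10⁻⁴ → stable
The 3–91 m interval has Δρ < 0: lighter water underlies denser water.

3–91 m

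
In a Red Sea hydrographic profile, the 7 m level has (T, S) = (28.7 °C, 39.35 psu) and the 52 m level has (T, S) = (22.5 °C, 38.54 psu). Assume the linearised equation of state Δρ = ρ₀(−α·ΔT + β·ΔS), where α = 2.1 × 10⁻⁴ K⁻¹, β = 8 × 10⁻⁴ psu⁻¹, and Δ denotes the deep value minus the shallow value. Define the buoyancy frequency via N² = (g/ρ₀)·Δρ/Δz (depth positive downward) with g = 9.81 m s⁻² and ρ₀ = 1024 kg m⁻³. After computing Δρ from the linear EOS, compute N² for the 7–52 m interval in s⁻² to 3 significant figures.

1.43 × 10⁻⁴ s⁻²

ΔT = -6.2 K, ΔS = -0.81 psu (deep − shallow).
Δρ/ρ₀ = −αΔT + βΔS = 1.302 × 10⁻³ − 6.48 × 10⁻⁴ = 6.54 × 10⁻⁴, so Δρ ≈ 0.6697 kg m⁻³.
N² = (g/ρ₀)·Δρ/Δz = g·(Δρ/ρ₀)/Δz = 9.81 × 6.54 × 10⁻⁴ / 45 = 1.4257 × 10⁻⁴ s⁻² ≈ 1.43 × 10⁻⁴ s⁻².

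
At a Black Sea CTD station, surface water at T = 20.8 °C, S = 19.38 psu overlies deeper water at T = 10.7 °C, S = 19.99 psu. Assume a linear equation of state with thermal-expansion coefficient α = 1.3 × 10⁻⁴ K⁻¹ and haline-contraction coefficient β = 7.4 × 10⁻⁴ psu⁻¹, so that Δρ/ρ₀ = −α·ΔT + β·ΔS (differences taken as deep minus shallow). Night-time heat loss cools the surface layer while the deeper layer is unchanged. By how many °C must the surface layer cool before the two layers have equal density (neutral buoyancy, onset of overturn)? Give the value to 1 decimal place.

Neutral buoyancy requires Δρ = 0, i.e. −α(T_deep − T_surf′) + β(S_deep − S_surf) = 0.
T_surf′ = T_deep − (β/α)·ΔS = 10.7 − (7.4 × 10⁻⁴/1.3 × 10⁻⁴)·(+0.61) = 7.228 °C.
Cooling required: 20.8 − (7.228) = 13.572 °C.

13.6 °C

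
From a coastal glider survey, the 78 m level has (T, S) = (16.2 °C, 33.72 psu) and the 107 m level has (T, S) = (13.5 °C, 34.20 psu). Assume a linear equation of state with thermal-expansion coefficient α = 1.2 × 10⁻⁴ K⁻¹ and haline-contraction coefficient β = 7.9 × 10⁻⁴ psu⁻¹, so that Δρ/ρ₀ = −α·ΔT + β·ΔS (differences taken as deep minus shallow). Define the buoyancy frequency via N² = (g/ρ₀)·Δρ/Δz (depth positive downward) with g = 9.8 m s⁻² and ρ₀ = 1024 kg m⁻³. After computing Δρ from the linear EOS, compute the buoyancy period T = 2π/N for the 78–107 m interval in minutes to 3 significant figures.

ΔT = -2.7 K, ΔS = +0.48 psu (deep − shallow).
Δρ/ρ₀ = −αΔT + βΔS = 3.24 × 10⁻⁴ + 3.792 × 10⁻⁴ = 7.032 × 10⁻⁴, so Δρ ≈ 0.7201 kg m⁻³.
N² = (g/ρ₀)·Δρ/Δz = g·(Δρ/ρ₀)/Δz = 9.8 × 7.032 × 10⁻⁴ / 29 = 2.3763 × 10⁻⁴ s⁻².
N = √(2.3763 × 10⁻⁴) = 0.015415 rad s⁻¹ → T = 2π/N = 407.60 s = 6.7933 min ≈ 6.79 min.

6.79 min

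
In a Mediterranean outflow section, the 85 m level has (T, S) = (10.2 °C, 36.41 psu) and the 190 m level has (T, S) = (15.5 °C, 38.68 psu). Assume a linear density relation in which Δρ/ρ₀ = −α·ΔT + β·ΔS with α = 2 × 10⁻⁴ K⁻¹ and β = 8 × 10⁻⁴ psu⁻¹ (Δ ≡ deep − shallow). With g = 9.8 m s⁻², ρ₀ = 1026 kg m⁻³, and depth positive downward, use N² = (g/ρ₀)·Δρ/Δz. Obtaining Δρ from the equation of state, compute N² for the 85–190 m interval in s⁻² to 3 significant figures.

7.06 × 10⁻⁵ s⁻²

ΔT = +5.3 K, ΔS = +2.27 psu (deep − shallow).
Δρ/ρ₀ = −αΔT + βΔS = -1.06 × 10⁻³ + 1.816 × 10⁻³ = 7.56 × 10⁻⁴, so Δρ ≈ 0.7757 kg m⁻³.
N² = (g/ρ₀)·Δρ/Δz = g·(Δρ/ρ₀)/Δz = 9.8 × 7.56 × 10⁻⁴ / 105 = 7.0560 × 10⁻⁵ s⁻² ≈ 7.06 × 10⁻⁵ s⁻².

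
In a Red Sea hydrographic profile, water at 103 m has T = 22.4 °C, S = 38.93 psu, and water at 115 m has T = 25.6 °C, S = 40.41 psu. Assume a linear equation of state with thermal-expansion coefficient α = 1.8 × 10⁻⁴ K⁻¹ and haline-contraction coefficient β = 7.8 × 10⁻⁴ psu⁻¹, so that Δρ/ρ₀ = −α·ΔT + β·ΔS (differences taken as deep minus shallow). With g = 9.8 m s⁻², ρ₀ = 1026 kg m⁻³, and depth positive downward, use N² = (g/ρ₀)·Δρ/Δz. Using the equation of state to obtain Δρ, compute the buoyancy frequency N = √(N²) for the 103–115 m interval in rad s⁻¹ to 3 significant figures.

0.0217 rad s⁻¹

ΔT = +3.2 K, ΔS = +1.48 psu (deep − shallow).
Δρ/ρ₀ = −αΔT + βΔS = -5.76 × 10⁻⁴ + 1.1544 × 10⁻³ = 5.784 × 10⁻⁴, so Δρ ≈ 0.5934 kg m⁻³.
N² = (g/ρ₀)·Δρ/Δz = g·(Δρ/ρ₀)/Δz = 9.8 × 5.784 × 10⁻⁴ / 12 = 4.7236 × 10⁻⁴ s⁻².
N = √(4.7236 × 10⁻⁴) = 0.021734 rad s⁻¹ ≈ 0.0217 rad s⁻¹.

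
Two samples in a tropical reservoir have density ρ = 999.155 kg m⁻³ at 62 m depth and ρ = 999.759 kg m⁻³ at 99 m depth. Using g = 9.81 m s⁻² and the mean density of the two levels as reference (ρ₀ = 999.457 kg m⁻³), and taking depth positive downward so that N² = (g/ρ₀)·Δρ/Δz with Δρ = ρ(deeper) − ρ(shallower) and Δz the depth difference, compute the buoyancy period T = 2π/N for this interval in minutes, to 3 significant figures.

Δρ = 999.759 − 999.155 = 0.604 kg m⁻³ over Δz = 99 − 62 = 37 m.
N² = (9.81/999.457) × (0.604/37) = 1.6023 × 10⁻⁴ s⁻².
N = √(1.6023 × 10⁻⁴) = 0.012658 rad s⁻¹, so T = 2π/N = 496.38 s = 8.2730 min ≈ 8.27 min.

8.27 min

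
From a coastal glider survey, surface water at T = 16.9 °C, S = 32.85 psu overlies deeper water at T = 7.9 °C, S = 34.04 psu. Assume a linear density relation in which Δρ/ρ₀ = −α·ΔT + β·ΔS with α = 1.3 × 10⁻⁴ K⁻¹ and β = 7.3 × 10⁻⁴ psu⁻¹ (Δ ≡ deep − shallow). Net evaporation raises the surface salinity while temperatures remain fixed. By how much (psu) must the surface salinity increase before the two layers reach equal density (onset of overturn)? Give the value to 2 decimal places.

2.79 psu

Neutral buoyancy requires −α(T_deep − T_surf) + β(S_deep − S_surf′) = 0.
S_surf′ = S_deep − (α/β)·ΔT = 34.04 − (1.3 × 10⁻⁴/7.3 × 10⁻⁴)·(-9.0) = 35.6427 psu.
Increase required: 35.6427 − 32.85 = 2.7927 psu.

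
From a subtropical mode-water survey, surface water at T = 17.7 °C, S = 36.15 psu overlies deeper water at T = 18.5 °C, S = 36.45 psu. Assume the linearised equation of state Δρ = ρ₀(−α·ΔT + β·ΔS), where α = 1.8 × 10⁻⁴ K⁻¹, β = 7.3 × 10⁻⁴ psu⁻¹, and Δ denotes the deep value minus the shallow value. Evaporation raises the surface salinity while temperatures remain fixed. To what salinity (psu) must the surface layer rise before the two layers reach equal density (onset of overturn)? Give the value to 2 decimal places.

36.25 psu

Neutral buoyancy requires −α(T_deep − T_surf) + β(S_deep − S_surf′) = 0.
S_surf′ = S_deep − (α/β)·ΔT = 36.45 − (1.8 × 10⁻⁴/7.3 × 10⁻⁴)·(+0.8) = 36.2527 psu.
Increase required: 36.2527 − 36.15 = 0.1027 psu.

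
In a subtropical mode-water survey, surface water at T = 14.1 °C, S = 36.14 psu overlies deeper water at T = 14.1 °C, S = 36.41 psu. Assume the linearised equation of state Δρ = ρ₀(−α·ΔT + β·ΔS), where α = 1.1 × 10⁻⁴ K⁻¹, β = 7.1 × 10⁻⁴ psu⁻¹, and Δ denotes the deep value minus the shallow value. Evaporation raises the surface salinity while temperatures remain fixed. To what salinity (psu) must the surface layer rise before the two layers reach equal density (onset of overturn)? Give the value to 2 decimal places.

Neutral buoyancy requires −α(T_deep − T_surf) + β(S_deep − S_surf′) = 0.
S_surf′ = S_deep − (α/β)·ΔT = 36.41 − (1.1 × 10⁻⁴/7.1 × 10⁻⁴)·(+0.0) = 36.4100 psu.
Increase required: 36.4100 − 36.14 = 0.2700 psu.

36.41 psu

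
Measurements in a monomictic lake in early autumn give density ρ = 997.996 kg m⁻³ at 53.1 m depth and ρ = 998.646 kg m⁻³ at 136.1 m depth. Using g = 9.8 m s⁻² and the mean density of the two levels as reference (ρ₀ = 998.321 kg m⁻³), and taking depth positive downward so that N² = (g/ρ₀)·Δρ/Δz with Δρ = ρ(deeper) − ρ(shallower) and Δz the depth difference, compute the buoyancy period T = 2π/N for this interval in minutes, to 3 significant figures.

11.9 min

Δρ = 998.646 − 997.996 = 0.650 kg m⁻³ over Δz = 136.1 − 53.1 = 83 m.
N² = (9.8/998.321) × (0.650/83) = 7.6876 × 10⁻⁵ s⁻².
N = √(7.6876 × 10⁻⁵) = 8.7679 × 10⁻³ rad s⁻¹, so T = 2π/N = 716.61 s = 11.944 min ≈ 11.9 min.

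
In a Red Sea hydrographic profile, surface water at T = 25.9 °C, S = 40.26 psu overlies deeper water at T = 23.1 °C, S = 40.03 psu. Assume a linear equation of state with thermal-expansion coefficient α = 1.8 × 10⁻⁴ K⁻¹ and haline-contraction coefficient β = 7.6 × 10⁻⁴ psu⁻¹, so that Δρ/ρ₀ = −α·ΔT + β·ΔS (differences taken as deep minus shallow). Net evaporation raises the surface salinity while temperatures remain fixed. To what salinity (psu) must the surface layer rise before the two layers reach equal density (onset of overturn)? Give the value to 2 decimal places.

40.69 psu

Neutral buoyancy requires −α(T_deep − T_surf) + β(S_deep − S_surf′) = 0.
S_surf′ = S_deep − (α/β)·ΔT = 40.03 − (1.8 × 10⁻⁴/7.6 × 10⁻⁴)·(-2.8) = 40.6932 psu.
Increase required: 40.6932 − 40.26 = 0.4332 psu.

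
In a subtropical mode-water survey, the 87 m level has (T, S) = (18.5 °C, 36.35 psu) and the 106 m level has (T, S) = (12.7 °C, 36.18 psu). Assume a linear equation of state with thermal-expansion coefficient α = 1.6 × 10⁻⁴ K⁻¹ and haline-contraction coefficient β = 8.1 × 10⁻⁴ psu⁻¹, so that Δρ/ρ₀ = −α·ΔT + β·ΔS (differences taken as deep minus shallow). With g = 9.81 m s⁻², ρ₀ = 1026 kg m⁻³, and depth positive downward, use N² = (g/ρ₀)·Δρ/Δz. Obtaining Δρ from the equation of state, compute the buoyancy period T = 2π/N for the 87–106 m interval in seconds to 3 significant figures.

ΔT = -5.8 K, ΔS = -0.17 psu (deep − shallow).
Δρ/ρ₀ = −αΔT + βΔS = 9.28 × 10⁻⁴ − 1.377 × 10⁻⁴ = 7.903 × 10⁻⁴, so Δρ ≈ 0.8108 kg m⁻³.
N² = (g/ρ₀)·Δρ/Δz = g·(Δρ/ρ₀)/Δz = 9.81 × 7.903 × 10⁻⁴ / 19 = 4.0804 × 10⁻⁴ s⁻².
N = √(4.0804 × 10⁻⁴) = 0.020200 rad s⁻¹ → T = 2π/N = 311.05 s ≈ 311 s.

311 s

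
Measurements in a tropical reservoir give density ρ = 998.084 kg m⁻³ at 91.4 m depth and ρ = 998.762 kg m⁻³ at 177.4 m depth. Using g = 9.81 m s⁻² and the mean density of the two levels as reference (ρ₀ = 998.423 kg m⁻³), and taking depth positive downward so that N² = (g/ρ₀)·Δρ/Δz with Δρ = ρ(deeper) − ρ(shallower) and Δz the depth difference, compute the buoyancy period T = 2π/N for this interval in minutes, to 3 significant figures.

Δρ = 998.762 − 998.084 = 0.678 kg m⁻³ over Δz = 177.4 − 91.4 = 86 m.
N² = (9.81/998.423) × (0.678/86) = 7.7461 × 10⁻⁵ s⁻².
N = √(7.7461 × 10⁻⁵) = 8.8012 × 10⁻³ rad s⁻¹, so T = 2π/N = 713.90 s = 11.898 min ≈ 11.9 min.

11.9 min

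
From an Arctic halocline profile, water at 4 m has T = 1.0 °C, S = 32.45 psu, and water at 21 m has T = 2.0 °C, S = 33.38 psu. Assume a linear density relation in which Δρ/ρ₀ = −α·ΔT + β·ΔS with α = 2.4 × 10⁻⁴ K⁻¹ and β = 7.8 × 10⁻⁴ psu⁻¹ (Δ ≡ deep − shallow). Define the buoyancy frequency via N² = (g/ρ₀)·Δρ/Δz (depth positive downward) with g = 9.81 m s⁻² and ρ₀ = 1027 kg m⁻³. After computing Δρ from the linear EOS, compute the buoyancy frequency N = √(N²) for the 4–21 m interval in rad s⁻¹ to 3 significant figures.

0.0167 rad s⁻¹

ΔT = +1.0 K, ΔS = +0.93 psu (deep − shallow).
Δρ/ρ₀ = −αΔT + βΔS = -2.40 × 10⁻⁴ + 7.254 × 10⁻⁴ = 4.854 × 10⁻⁴, so Δρ ≈ 0.4985 kg m⁻³.
N² = (g/ρ₀)·Δρ/Δz = g·(Δρ/ρ₀)/Δz = 9.81 × 4.854 × 10⁻⁴ / 17 = 2.8010 × 10⁻⁴ s⁻².
N = √(2.8010 × 10⁻⁴) = 0.016736 rad s⁻¹ ≈ 0.0167 rad s⁻¹.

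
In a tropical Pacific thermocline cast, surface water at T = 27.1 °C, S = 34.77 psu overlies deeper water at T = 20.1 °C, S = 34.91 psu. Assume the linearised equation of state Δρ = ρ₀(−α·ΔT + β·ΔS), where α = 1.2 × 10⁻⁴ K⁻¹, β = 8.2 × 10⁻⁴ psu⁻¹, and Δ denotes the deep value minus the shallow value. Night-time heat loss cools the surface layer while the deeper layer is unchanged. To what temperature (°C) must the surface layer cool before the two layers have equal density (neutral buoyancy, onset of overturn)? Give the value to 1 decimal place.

19.1 °C

Neutral buoyancy requires Δρ = 0, i.e. −α(T_deep − T_surf′) + β(S_deep − S_surf) = 0.
T_surf′ = T_deep − (β/α)·ΔS = 20.1 − (8.2 × 10⁻⁴/1.2 × 10⁻⁴)·(+0.14) = 19.143 °C.
Cooling required: 27.1 − (19.143) = 7.957 °C.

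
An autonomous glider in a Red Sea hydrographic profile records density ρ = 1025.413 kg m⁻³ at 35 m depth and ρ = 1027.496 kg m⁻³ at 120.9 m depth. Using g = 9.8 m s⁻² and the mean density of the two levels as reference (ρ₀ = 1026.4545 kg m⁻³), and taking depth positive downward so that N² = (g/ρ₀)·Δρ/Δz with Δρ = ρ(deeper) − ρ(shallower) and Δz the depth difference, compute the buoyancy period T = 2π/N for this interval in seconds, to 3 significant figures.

413 s

Δρ = 1027.496 − 1025.413 = 2.083 kg m⁻³ over Δz = 120.9 − 35 = 85.9 m.
N² = (9.8/1026.4545) × (2.083/85.9) = 2.3152 × 10⁻⁴ s⁻².
N = √(2.3152 × 10⁻⁴) = 0.015216 rad s⁻¹, so T = 2π/N = 412.93 s ≈ 413 s.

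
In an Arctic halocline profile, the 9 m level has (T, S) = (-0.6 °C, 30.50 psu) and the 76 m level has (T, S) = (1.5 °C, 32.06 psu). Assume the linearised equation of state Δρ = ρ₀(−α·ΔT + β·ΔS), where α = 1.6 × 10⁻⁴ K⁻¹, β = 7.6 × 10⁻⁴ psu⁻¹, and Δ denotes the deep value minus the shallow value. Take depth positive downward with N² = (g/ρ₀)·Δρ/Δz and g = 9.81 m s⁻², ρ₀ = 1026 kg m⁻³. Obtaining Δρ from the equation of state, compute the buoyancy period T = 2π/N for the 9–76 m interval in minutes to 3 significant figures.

9.39 min

ΔT = +2.1 K, ΔS = +1.56 psu (deep − shallow).
Δρ/ρ₀ = −αΔT + βΔS = -3.36 × 10⁻⁴ + 1.1856 × 10⁻³ = 8.496 × 10⁻⁴, so Δρ ≈ 0.8717 kg m⁻³.
N² = (g/ρ₀)·Δρ/Δz = g·(Δρ/ρ₀)/Δz = 9.81 × 8.496 × 10⁻⁴ / 67 = 1.2440 × 10⁻⁴ s⁻².
N = √(1.2440 × 10⁻⁴) = 0.011153 rad s⁻¹ → T = 2π/N = 563.36 s = 9.3893 min ≈ 9.39 min.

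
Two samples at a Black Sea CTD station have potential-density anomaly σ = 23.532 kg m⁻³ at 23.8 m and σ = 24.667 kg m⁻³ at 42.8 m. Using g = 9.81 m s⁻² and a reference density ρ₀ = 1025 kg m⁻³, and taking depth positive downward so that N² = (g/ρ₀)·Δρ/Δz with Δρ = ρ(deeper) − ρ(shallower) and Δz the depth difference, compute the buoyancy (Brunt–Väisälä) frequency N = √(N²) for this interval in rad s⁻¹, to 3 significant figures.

0.0239 rad s⁻¹

Δρ = 1024.667 − 1023.532 = 1.135 kg m⁻³ over Δz = 42.8 − 23.8 = 19 m.
N² = (9.81/1025) × (1.135/19) = 5.7173 × 10⁻⁴ s⁻².
N = √(5.7173 × 10⁻⁴) = 0.023911 rad s⁻¹ ≈ 0.0239 rad s⁻¹.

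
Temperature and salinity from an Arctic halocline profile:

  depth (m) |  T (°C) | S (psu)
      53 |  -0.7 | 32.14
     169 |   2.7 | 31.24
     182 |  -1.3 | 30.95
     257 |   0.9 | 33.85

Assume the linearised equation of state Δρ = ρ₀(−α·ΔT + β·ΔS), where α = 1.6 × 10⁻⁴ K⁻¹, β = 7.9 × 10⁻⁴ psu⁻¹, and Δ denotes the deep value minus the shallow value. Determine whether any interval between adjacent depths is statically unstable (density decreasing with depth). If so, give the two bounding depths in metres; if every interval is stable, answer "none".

Evaluate Δρ/ρ₀ = −αΔT + βΔS across each adjacent pair:
  53–169 m: −αΔT+βΔS = −(1.6 × 10⁻⁴)(+3.4)+(7.9 × 10⁻⁴)(-0.90) = -1.3 × 10⁻³ → UNSTABLE
  169–182 m: −αΔT+βΔS = −(1.6 × 10⁻⁴)(-4.0)+(7.9 × 10⁻⁴)(-0.29) = 4.1 × 10⁻⁴ → stable
  182–257 m: −αΔT+βΔS = −(1.6 × 10⁻⁴)(+2.2)+(7.9 × 10⁻⁴)(+2.90) = 1.9 × 10⁻³ → stable
The 53–169 m interval has Δρ < 0: lighter water underlies denser water.

53–169 m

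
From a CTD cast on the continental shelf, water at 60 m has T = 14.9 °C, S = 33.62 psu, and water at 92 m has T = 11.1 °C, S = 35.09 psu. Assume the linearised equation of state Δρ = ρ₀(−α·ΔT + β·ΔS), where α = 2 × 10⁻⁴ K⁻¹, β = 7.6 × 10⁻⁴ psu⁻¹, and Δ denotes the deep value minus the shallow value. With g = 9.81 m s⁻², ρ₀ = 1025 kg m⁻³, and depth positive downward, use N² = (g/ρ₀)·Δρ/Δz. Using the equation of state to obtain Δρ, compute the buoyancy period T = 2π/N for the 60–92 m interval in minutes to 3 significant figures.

4.37 min

ΔT = -3.8 K, ΔS = +1.47 psu (deep − shallow).
Δρ/ρ₀ = −αΔT + βΔS = 7.60 × 10⁻⁴ + 1.1172 × 10⁻³ = 1.8772 × 10⁻³, so Δρ ≈ 1.924 kg m⁻³.
N² = (g/ρ₀)·Δρ/Δz = g·(Δρ/ρ₀)/Δz = 9.81 × 1.8772 × 10⁻³ / 32 = 5.7548 × 10⁻⁴ s⁻².
N = √(5.7548 × 10⁻⁴) = 0.023989 rad s⁻¹ → T = 2π/N = 261.92 s = 4.3653 min ≈ 4.37 min.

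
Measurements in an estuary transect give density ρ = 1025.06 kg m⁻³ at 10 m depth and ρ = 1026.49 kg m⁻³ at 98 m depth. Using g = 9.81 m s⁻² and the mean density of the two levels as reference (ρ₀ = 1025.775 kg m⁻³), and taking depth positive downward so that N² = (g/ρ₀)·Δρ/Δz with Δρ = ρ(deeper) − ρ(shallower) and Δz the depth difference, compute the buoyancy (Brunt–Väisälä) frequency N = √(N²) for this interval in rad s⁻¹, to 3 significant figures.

Δρ = 1026.49 − 1025.06 = 1.43 kg m⁻³ over Δz = 98 − 10 = 88 m.
N² = (9.81/1025.775) × (1.43/88) = 1.5541 × 10⁻⁴ s⁻².
N = √(1.5541 × 10⁻⁴) = 0.012466 rad s⁻¹ ≈ 0.0125 rad s⁻¹.

0.0125 rad s⁻¹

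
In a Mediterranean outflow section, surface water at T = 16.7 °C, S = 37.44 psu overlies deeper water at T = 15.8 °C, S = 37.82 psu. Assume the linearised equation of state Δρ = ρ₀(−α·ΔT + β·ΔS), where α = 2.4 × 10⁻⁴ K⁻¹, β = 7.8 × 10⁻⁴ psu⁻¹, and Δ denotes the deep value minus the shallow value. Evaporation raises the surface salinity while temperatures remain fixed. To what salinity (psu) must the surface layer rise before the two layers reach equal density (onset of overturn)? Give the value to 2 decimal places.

Neutral buoyancy requires −α(T_deep − T_surf) + β(S_deep − S_surf′) = 0.
S_surf′ = S_deep − (α/β)·ΔT = 37.82 − (2.4 × 10⁻⁴/7.8 × 10⁻⁴)·(-0.9) = 38.0969 psu.
Increase required: 38.0969 − 37.44 = 0.6569 psu.

38.10 psu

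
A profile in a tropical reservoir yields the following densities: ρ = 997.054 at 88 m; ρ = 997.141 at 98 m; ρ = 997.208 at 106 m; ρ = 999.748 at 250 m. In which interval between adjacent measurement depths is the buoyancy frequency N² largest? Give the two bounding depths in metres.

106–250 m

Compute the density gradient over each adjacent pair:
  88–98 m: Δρ/Δz = 0.087/10 = 8.7 × 10⁻³ kg m⁻⁴
  98–106 m: Δρ/Δz = 0.067/8 = 8.4 × 10⁻³ kg m⁻⁴
  106–250 m: Δρ/Δz = 2.540/144 = 0.018 kg m⁻⁴
The largest gradient is in the 106–250 m interval — the pycnocline.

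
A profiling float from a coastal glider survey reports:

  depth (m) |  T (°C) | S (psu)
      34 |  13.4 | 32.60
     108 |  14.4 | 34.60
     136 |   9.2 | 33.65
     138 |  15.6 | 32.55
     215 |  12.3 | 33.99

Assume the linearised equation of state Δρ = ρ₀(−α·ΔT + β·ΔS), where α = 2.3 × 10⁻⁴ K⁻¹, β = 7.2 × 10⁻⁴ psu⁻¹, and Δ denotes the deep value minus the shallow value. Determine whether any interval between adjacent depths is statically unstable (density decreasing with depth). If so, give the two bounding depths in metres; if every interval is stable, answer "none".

136–138 m

Evaluate Δρ/ρ₀ = −αΔT + βΔS across each adjacent pair:
  34–108 m: −αΔT+βΔS = −(2.3 × 10⁻⁴)(+1.0)+(7.2 × 10⁻⁴)(+2.00) = 1.2 × 10⁻³ → stable
  108–136 m: −αΔT+βΔS = −(2.3 × 10⁻⁴)(-5.2)+(7.2 × 10⁻⁴)(-0.95) = 5.1 × 10⁻⁴ → stable
  136–138 m: −αΔT+βΔS = −(2.3 × 10⁻⁴)(+6.4)+(7.2 × 10⁻⁴)(-1.10) = -2.3 × 10⁻³ → UNSTABLE
  138–215 m: −αΔT+βΔS = −(2.3 × 10⁻⁴)(-3.3)+(7.2 × 10⁻⁴)(+1.44) = 1.8 × 10⁻³ → stable
The 136–138 m interval has Δρ < 0: lighter water underlies denser water.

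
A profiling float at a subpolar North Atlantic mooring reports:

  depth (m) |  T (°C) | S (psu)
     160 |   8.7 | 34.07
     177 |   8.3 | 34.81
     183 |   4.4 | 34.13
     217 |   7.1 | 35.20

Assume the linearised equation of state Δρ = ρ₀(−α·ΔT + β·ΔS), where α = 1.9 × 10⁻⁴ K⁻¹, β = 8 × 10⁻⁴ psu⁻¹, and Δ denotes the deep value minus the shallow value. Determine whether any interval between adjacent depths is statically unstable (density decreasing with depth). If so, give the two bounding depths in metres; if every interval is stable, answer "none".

none

Evaluate Δρ/ρ₀ = −αΔT + βΔS across each adjacent pair:
  160–177 m: −αΔT+βΔS = −(1.9 × 10⁻⁴)(-0.4)+(8 × 10⁻⁴)(+0.74) = 6.7 × 10⁻⁴ → stable
  177–183 m: −αΔT+βΔS = −(1.9 × 10⁻⁴)(-3.9)+(8 × 10⁻⁴)(-0.68) = 2.0 × 10⁻⁴ → stable
  183–217 m: −αΔT+βΔS = −(1.9 × 10⁻⁴)(+2.7)+(8 × 10⁻⁴)(+1.07) = 3.4 × 10⁻⁴ → stable
Every interval has Δρ > 0: the column is stably stratified throughout.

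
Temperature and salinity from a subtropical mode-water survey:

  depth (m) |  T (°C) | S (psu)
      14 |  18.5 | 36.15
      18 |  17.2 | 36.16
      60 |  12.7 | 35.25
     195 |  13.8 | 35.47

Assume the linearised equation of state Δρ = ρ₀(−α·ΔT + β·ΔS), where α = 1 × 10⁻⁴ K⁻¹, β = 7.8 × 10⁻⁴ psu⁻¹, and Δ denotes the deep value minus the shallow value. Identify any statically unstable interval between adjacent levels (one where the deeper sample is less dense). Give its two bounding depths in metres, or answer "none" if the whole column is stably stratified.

18–60 m

Evaluate Δρ/ρ₀ = −αΔT + βΔS across each adjacent pair:
  14–18 m: −αΔT+βΔS = −(1 × 10⁻⁴)(-1.3)+(7.8 × 10⁻⁴)(+0.01) = 1.4 × 10⁻⁴ → stable
  18–60 m: −αΔT+βΔS = −(1 × 10⁻⁴)(-4.5)+(7.8 × 10⁻⁴)(-0.91) = -2.6 × 10⁻⁴ → UNSTABLE
  60–195 m: −αΔT+βΔS = −(1 × 10⁻⁴)(+1.1)+(7.8 × 10⁻⁴)(+0.22) = 6.2 × 10⁻⁵ → stable
The 18–60 m interval has Δρ < 0: lighter water underlies denser water.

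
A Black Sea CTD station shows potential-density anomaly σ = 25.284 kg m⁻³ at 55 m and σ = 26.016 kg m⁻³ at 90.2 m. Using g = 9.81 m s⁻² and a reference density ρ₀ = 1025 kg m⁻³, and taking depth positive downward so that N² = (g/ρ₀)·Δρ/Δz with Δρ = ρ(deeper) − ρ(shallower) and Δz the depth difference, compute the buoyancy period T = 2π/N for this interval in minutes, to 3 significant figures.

Δρ = 1026.016 − 1025.284 = 0.732 kg m⁻³ over Δz = 90.2 − 55 = 35.2 m.
N² = (9.81/1025) × (0.732/35.2) = 1.9903 × 10⁻⁴ s⁻².
N = √(1.9903 × 10⁻⁴) = 0.014108 rad s⁻¹, so T = 2π/N = 445.36 s = 7.4227 min ≈ 7.42 min.

7.42 min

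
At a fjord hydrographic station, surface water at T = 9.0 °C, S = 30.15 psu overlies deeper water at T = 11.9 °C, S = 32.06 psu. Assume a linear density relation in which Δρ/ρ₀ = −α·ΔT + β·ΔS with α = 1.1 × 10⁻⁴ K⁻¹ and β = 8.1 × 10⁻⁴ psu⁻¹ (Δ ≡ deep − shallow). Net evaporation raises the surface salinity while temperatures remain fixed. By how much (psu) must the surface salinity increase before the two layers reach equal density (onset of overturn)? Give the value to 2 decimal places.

1.52 psu

Neutral buoyancy requires −α(T_deep − T_surf) + β(S_deep − S_surf′) = 0.
S_surf′ = S_deep − (α/β)·ΔT = 32.06 − (1.1 × 10⁻⁴/8.1 × 10⁻⁴)·(+2.9) = 31.6662 psu.
Increase required: 31.6662 − 30.15 = 1.5162 psu.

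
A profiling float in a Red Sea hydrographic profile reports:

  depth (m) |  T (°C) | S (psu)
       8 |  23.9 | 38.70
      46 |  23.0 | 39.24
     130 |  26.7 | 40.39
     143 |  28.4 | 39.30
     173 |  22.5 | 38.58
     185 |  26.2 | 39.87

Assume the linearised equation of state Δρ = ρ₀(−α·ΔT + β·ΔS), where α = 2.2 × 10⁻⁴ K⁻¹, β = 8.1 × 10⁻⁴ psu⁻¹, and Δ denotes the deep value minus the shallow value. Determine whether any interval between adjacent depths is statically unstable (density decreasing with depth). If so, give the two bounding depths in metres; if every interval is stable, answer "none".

130–143 m

Evaluate Δρ/ρ₀ = −αΔT + βΔS across each adjacent pair:
  8–46 m: −αΔT+βΔS = −(2.2 × 10⁻⁴)(-0.9)+(8.1 × 10⁻⁴)(+0.54) = 6.4 × 10⁻⁴ → stable
  46–130 m: −αΔT+βΔS = −(2.2 × 10⁻⁴)(+3.7)+(8.1 × 10⁻⁴)(+1.15) = 1.2 × 10⁻⁴ → stable
  130–143 m: −αΔT+βΔS = −(2.2 × 10⁻⁴)(+1.7)+(8.1 × 10⁻⁴)(-1.09) = -1.3 × 10⁻³ → UNSTABLE
  143–173 m: −αΔT+βΔS = −(2.2 × 10⁻⁴)(-5.9)+(8.1 × 10⁻⁴)(-0.72) = 7.1 × 10⁻⁴ → stable
  173–185 m: −αΔT+βΔS = −(2.2 × 10⁻⁴)(+3.7)+(8.1 × 10⁻⁴)(+1.29) = 2.3 × 10⁻⁴ → stable
The 130–143 m interval has Δρ < 0: lighter water underlies denser water.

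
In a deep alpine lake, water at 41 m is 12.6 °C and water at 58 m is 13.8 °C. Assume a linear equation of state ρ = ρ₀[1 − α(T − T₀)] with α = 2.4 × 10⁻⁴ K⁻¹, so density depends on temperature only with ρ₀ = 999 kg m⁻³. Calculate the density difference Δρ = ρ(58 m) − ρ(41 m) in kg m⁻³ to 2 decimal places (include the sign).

-0.29 kg m⁻³

ΔT = +1.2 K, Δρ/ρ₀ = −αΔT = -2.88 × 10⁻⁴.
Δρ = 999 × (-2.88 × 10⁻⁴) = -0.29 kg m⁻³.
Negative Δρ: lighter below, statically unstable.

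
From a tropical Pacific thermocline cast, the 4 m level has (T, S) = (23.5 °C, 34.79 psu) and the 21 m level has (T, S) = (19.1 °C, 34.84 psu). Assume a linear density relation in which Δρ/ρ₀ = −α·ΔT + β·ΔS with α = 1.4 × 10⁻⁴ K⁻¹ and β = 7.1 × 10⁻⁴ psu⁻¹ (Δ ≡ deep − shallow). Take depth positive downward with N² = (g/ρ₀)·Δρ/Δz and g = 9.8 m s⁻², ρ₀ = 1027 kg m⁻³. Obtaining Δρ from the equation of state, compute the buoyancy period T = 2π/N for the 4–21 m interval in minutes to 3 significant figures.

5.40 min

ΔT = -4.4 K, ΔS = +0.05 psu (deep − shallow).
Δρ/ρ₀ = −αΔT + βΔS = 6.16 × 10⁻⁴ + 3.55 × 10⁻⁵ = 6.515 × 10⁻⁴, so Δρ ≈ 0.6691 kg m⁻³.
N² = (g/ρ₀)·Δρ/Δz = g·(Δρ/ρ₀)/Δz = 9.8 × 6.515 × 10⁻⁴ / 17 = 3.7557 × 10⁻⁴ s⁻².
N = √(3.7557 × 10⁻⁴) = 0.019380 rad s⁻¹ → T = 2π/N = 324.21 s = 5.4035 min ≈ 5.40 min.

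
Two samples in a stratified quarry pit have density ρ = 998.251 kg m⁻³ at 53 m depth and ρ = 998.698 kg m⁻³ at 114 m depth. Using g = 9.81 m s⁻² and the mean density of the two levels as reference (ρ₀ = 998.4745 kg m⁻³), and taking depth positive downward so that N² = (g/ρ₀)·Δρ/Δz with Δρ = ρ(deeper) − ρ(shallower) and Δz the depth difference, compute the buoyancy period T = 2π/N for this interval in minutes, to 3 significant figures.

Δρ = 998.698 − 998.251 = 0.447 kg m⁻³ over Δz = 114 − 53 = 61 m.
N² = (9.81/998.4745) × (0.447/61) = 7.1996 × 10⁻⁵ s⁻².
N = √(7.1996 × 10⁻⁵) = 8.4850 × 10⁻³ rad s⁻¹, so T = 2π/N = 740.51 s = 12.342 min ≈ 12.3 min.

12.3 min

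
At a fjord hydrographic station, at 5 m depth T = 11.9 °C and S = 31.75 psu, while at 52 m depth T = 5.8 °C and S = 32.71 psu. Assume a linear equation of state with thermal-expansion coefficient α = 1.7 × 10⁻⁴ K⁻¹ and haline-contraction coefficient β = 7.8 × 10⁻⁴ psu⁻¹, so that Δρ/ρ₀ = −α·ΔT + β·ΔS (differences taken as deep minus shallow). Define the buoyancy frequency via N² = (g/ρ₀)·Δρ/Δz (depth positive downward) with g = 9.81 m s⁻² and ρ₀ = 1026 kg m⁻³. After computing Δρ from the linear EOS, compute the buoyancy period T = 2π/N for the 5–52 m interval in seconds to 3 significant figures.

325 s

ΔT = -6.1 K, ΔS = +0.96 psu (deep − shallow).
Δρ/ρ₀ = −αΔT + βΔS = 1.037 × 10⁻³ + 7.488 × 10⁻⁴ = 1.7858 × 10⁻³, so Δρ ≈ 1.832 kg m⁻³.
N² = (g/ρ₀)·Δρ/Δz = g·(Δρ/ρ₀)/Δz = 9.81 × 1.7858 × 10⁻³ / 47 = 3.7274 × 10⁻⁴ s⁻².
N = √(3.7274 × 10⁻⁴) = 0.019306 rad s⁻¹ → T = 2π/N = 325.45 s ≈ 325 s.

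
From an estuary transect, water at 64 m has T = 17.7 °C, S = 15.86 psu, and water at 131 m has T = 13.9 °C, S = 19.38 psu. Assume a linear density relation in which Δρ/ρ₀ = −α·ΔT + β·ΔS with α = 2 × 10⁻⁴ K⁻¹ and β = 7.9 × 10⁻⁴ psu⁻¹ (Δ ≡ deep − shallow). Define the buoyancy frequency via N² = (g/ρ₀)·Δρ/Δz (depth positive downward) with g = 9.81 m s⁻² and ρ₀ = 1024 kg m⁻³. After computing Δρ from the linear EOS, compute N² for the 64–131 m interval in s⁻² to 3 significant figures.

5.18 × 10⁻⁴ s⁻²

ΔT = -3.8 K, ΔS = +3.52 psu (deep − shallow).
Δρ/ρ₀ = −αΔT + βΔS = 7.60 × 10⁻⁴ + 2.7808 × 10⁻³ = 3.5408 × 10⁻³, so Δρ ≈ 3.626 kg m⁻³.
N² = (g/ρ₀)·Δρ/Δz = g·(Δρ/ρ₀)/Δz = 9.81 × 3.5408 × 10⁻³ / 67 = 5.1844 × 10⁻⁴ s⁻² ≈ 5.18 × 10⁻⁴ s⁻².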